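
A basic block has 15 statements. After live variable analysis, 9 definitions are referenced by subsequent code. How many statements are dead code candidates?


Dead code = total statements - live definitions
= 15 - 9 = 6

6


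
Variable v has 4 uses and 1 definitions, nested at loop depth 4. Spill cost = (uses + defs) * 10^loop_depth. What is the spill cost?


uses + defs = 4 + 1 = 5
10^4 = 10000
Spill cost = 5 * 10000 = 50000

50000


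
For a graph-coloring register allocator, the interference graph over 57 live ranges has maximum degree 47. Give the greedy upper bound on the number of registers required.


Greedy coloring never needs more than (max_degree + 1) colors: when coloring a vertex, at most max_degree neighbors are already colored.
Upper bound = 47 + 1 = 48

48


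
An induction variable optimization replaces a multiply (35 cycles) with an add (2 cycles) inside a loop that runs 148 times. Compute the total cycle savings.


Per-iteration saving = 35 - 2 = 33
Total saved = 148 * 33 = 4884

4884


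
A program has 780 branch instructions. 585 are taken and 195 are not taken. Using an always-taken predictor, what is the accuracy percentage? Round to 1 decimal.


Predictor: always-taken
Correct predictions = 585
Accuracy = 585 / 780 * 100 = 75.0%

75.0


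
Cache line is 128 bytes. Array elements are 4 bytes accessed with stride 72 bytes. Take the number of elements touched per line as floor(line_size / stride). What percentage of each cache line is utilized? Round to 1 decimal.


Elements per cache line = floor(128 / 72) = 1
Bytes used = 1 * 4 = 4
Utilization = 4 / 128 * 100 = 3.1%

3.1


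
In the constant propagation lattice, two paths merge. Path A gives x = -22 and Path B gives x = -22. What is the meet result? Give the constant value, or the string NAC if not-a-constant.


Meet operation: if both paths give the same constant, result is that constant; if they differ, result is NAC (not-a-constant).
Path A: -22, Path B: -22 -> equal
Result: constant -> -22

-22


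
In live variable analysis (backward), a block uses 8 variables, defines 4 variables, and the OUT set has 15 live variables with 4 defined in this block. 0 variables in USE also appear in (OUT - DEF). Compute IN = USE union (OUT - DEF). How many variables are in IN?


OUT - DEF: 15 - 4 = 11
|IN| = |USE| + |OUT - DEF| - |USE ∩ (OUT - DEF)| = 8 + 11 - 0 = 19

19


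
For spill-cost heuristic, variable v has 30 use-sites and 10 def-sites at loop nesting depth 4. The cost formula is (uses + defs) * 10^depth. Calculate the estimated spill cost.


uses + defs = 30 + 10 = 40
10^4 = 10000
Spill cost = 40 * 10000 = 400000

400000


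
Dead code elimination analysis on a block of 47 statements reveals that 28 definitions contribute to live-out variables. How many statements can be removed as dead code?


Dead code = total statements - live definitions
= 47 - 28 = 19

19


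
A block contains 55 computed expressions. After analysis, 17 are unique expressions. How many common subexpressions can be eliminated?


CSE count = total expressions - unique expressions
= 55 - 17 = 38

38


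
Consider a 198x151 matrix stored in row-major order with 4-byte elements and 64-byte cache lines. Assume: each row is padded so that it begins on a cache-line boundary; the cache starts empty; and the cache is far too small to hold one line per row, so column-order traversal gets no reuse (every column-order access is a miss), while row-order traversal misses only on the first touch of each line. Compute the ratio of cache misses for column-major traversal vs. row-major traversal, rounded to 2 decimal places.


Each row occupies 151 * 4 = 604 bytes and starts on a line boundary, so it spans ceil(604 / 64) = 10 cache lines.
Row-major traversal misses (one per line touched): 198 * ceil(151 * 4 / 64) = 1980
Column-major traversal misses (no reuse, every access misses): 198 * 151 = 29898
Ratio = 29898 / 1980 = 15.1

15.1


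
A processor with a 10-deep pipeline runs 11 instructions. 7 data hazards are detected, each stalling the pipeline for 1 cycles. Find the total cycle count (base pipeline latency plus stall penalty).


Base cycles = 10 + 11 - 1 = 20
Total stalls = 7 * 1 = 7
Total = 20 + 7 = 27

27


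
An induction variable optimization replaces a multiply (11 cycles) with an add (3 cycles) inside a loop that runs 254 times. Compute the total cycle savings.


Per-iteration saving = 11 - 3 = 8
Total saved = 254 * 8 = 2032

2032


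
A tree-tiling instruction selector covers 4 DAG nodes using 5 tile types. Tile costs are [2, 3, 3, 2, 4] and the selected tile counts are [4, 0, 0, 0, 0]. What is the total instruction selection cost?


Total cost = sum(count_i * cost_i)
= 4*2 + 0*3 + 0*3 + 0*2 + 0*4
= 8

8


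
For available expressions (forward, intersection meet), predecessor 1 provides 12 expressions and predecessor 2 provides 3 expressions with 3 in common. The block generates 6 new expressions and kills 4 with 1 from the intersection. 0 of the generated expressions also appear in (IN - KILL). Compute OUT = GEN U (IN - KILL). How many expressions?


IN = intersection of predecessors = 3
IN - KILL = 3 - 1 = 2
|OUT| = |GEN| + |IN - KILL| - |GEN ∩ (IN - KILL)| = 6 + 2 - 0 = 8

8


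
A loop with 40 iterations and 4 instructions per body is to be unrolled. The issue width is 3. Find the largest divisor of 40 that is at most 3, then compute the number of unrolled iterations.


Largest divisor of 40 <= 3 is 2
New iterations = 40 / 2 = 20

20


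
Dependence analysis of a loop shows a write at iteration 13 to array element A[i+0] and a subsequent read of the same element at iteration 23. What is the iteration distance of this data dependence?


Distance = read iteration - write iteration
= 23 - 13 = 10

10


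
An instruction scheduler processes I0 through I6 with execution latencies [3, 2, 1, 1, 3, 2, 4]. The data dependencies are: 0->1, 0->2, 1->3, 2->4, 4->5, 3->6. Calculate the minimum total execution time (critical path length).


Compute longest path through dependency graph: dist(Ik) = max over predecessors of dist + latency(Ik).
dist(I0) = latency 3 = 3
dist(I1) = dist(I0) + 2 = 3 + 2 = 5
dist(I2) = dist(I0) + 1 = 3 + 1 = 4
dist(I3) = dist(I1) + 1 = 5 + 1 = 6
dist(I4) = dist(I2) + 3 = 4 + 3 = 7
dist(I5) = dist(I4) + 2 = 7 + 2 = 9
dist(I6) = dist(I3) + 4 = 6 + 4 = 10
Critical path = max dist = 10

10


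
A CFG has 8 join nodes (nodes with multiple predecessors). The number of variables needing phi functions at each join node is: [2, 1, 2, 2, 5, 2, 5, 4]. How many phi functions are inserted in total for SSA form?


Total phi functions = sum of phi functions at each join node
= 2 + 1 + 2 + 2 + 5 + 2 + 5 + 4 = 23

23


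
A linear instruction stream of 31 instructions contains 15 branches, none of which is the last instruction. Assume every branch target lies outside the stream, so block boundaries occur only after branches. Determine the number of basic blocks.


With no in-sequence branch targets, the leaders are the first instruction plus the instruction after each branch.
Number of basic blocks = branches + 1
= 15 + 1 = 16

16


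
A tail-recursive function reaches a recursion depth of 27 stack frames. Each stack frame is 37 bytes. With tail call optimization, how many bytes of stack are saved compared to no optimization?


Without TCO: 27 * 37 = 999 bytes
With TCO: reuse 1 frame = 37 bytes
Savings = 999 - 37 = 962

962


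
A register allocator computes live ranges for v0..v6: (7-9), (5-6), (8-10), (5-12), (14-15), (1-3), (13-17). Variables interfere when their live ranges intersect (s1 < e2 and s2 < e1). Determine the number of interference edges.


Check all pairs for overlapping intervals.
Two intervals (s1,e1) and (s2,e2) overlap if s1 < e2 and s2 < e1.
v0 (7-9) vs v1..v6: overlaps v2, v3 -> 2
v1 (5-6) vs v2..v6: overlaps v3 -> 1
v2 (8-10) vs v3..v6: overlaps v3 -> 1
v3 (5-12) vs v4..v6: overlaps none -> 0
v4 (14-15) vs v5..v6: overlaps v6 -> 1
v5 (1-3) vs v6: overlaps none -> 0
Total overlapping pairs = 2 + 1 + 1 + 0 + 1 + 0 = 5

5


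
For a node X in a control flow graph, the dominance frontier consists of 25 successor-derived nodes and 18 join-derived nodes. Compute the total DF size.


DF(X) = direct successor contributions + join point contributions
= 25 + 18 = 43

43


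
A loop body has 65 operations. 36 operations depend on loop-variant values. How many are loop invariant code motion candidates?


Invariant candidates = total - loop-dependent
= 65 - 36 = 29

29


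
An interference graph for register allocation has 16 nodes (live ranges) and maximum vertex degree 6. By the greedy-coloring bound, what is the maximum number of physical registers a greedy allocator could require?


Greedy coloring never needs more than (max_degree + 1) colors: when coloring a vertex, at most max_degree neighbors are already colored.
Upper bound = 6 + 1 = 7

7


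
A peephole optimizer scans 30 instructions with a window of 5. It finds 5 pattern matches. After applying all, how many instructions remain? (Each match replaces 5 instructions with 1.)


Each match removes 4 instructions.
Total removed = 5 * 4 = 20
Remaining = 30 - 20 = 10

10


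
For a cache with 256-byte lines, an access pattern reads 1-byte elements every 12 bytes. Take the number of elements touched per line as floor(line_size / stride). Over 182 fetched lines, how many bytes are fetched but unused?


Elements per line = floor(256 / 12) = 21
Bytes used per line = 21 * 1 = 21
Wasted per line = 256 - 21 = 235
Total wasted = 235 * 182 = 42770

42770


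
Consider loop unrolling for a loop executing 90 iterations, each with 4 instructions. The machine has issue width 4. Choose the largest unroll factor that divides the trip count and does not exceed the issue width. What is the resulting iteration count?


Largest divisor of 90 <= 4 is 3
New iterations = 90 / 3 = 30

30


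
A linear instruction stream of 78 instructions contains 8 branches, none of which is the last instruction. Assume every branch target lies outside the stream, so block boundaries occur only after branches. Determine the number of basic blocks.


With no in-sequence branch targets, the leaders are the first instruction plus the instruction after each branch.
Number of basic blocks = branches + 1
= 8 + 1 = 9

9


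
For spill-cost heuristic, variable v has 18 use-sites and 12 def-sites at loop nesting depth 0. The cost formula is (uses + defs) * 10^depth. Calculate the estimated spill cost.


uses + defs = 18 + 12 = 30
10^0 = 1
Spill cost = 30 * 1 = 30

30


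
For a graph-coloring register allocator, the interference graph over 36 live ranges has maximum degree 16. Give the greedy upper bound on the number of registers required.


Greedy coloring never needs more than (max_degree + 1) colors: when coloring a vertex, at most max_degree neighbors are already colored.
Upper bound = 16 + 1 = 17

17


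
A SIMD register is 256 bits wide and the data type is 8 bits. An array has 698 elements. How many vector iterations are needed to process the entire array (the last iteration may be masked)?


Width = 256 / 8 = 32 elements per vector op
Iterations = ceil(698 / 32) = 22

22


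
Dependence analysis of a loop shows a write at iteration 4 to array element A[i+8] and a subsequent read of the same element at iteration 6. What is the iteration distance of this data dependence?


Distance = read iteration - write iteration
= 6 - 4 = 2

2


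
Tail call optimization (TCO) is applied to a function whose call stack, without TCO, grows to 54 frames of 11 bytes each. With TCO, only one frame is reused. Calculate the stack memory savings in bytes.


Without TCO: 54 * 11 = 594 bytes
With TCO: reuse 1 frame = 11 bytes
Savings = 594 - 11 = 583

583


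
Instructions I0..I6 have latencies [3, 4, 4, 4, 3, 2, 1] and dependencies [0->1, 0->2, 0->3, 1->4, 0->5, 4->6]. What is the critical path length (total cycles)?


Compute longest path through dependency graph: dist(Ik) = max over predecessors of dist + latency(Ik).
dist(I0) = latency 3 = 3
dist(I1) = dist(I0) + 4 = 3 + 4 = 7
dist(I2) = dist(I0) + 4 = 3 + 4 = 7
dist(I3) = dist(I0) + 4 = 3 + 4 = 7
dist(I4) = dist(I1) + 3 = 7 + 3 = 10
dist(I5) = dist(I0) + 2 = 3 + 2 = 5
dist(I6) = dist(I4) + 1 = 10 + 1 = 11
Critical path = max dist = 11

11


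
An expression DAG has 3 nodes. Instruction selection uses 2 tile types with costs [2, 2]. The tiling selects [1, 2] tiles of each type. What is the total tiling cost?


Total cost = sum(count_i * cost_i)
= 1*2 + 2*2
= 6

6


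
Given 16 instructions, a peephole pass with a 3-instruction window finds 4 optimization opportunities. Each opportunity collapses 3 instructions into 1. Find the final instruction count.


Each match removes 2 instructions.
Total removed = 4 * 2 = 8
Remaining = 16 - 8 = 8

8


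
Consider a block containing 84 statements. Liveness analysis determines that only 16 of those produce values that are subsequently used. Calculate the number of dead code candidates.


Dead code = total statements - live definitions
= 84 - 16 = 68

68


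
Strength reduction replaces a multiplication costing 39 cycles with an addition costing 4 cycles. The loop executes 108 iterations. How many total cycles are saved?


Per-iteration saving = 39 - 4 = 35
Total saved = 108 * 35 = 3780

3780


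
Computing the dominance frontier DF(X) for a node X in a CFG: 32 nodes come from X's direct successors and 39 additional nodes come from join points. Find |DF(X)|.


DF(X) = direct successor contributions + join point contributions
= 32 + 39 = 71

71


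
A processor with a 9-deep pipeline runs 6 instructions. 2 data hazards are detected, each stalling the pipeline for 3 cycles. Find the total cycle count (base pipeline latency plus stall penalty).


Base cycles = 9 + 6 - 1 = 14
Total stalls = 2 * 3 = 6
Total = 14 + 6 = 20

20


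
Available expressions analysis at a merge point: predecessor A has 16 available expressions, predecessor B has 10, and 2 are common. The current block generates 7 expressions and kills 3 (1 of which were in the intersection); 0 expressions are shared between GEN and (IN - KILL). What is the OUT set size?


IN = intersection of predecessors = 2
IN - KILL = 2 - 1 = 1
|OUT| = |GEN| + |IN - KILL| - |GEN ∩ (IN - KILL)| = 7 + 1 - 0 = 8

8


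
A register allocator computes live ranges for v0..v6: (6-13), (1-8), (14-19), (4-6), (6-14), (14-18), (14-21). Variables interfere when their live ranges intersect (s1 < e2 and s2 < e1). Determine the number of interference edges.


Check all pairs for overlapping intervals.
Two intervals (s1,e1) and (s2,e2) overlap if s1 < e2 and s2 < e1.
v0 (6-13) vs v1..v6: overlaps v1, v4 -> 2
v1 (1-8) vs v2..v6: overlaps v3, v4 -> 2
v2 (14-19) vs v3..v6: overlaps v5, v6 -> 2
v3 (4-6) vs v4..v6: overlaps none -> 0
v4 (6-14) vs v5..v6: overlaps none -> 0
v5 (14-18) vs v6: overlaps v6 -> 1
Total overlapping pairs = 2 + 2 + 2 + 0 + 0 + 1 = 7

7


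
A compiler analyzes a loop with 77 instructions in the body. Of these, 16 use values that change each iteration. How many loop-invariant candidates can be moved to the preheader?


Invariant candidates = total - loop-dependent
= 77 - 16 = 61

61


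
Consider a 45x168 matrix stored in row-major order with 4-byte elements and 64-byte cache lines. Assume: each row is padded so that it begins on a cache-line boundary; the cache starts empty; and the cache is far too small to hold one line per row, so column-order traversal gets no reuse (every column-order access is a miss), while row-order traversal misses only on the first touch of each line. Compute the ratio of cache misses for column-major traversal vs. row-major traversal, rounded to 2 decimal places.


Each row occupies 168 * 4 = 672 bytes and starts on a line boundary, so it spans ceil(672 / 64) = 11 cache lines.
Row-major traversal misses (one per line touched): 45 * ceil(168 * 4 / 64) = 495
Column-major traversal misses (no reuse, every access misses): 45 * 168 = 7560
Ratio = 7560 / 495 = 15.27

15.27


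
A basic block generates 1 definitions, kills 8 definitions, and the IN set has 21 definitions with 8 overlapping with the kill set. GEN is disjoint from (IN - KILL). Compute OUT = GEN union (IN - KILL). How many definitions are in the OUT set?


IN - KILL: 21 - 8 = 13 surviving definitions
OUT = GEN + surviving = 1 + 13 = 14

14


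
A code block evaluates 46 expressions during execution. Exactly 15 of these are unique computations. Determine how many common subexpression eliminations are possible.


CSE count = total expressions - unique expressions
= 46 - 15 = 31

31


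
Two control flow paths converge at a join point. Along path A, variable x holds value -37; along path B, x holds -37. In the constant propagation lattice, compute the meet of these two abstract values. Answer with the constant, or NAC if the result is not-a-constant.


Meet operation: if both paths give the same constant, result is that constant; if they differ, result is NAC (not-a-constant).
Path A: -37, Path B: -37 -> equal
Result: constant -> -37

-37


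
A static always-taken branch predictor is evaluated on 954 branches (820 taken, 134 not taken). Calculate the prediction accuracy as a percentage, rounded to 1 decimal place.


Predictor: always-taken
Correct predictions = 820
Accuracy = 820 / 954 * 100 = 86.0%

86.0


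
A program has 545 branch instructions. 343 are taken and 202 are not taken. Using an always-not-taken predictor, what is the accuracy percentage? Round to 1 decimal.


Predictor: always-not-taken
Correct predictions = 202
Accuracy = 202 / 545 * 100 = 37.1%

37.1


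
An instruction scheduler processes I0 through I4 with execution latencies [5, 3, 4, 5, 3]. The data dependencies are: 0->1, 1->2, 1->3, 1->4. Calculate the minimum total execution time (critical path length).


Compute longest path through dependency graph: dist(Ik) = max over predecessors of dist + latency(Ik).
dist(I0) = latency 5 = 5
dist(I1) = dist(I0) + 3 = 5 + 3 = 8
dist(I2) = dist(I1) + 4 = 8 + 4 = 12
dist(I3) = dist(I1) + 5 = 8 + 5 = 13
dist(I4) = dist(I1) + 3 = 8 + 3 = 11
Critical path = max dist = 13

13


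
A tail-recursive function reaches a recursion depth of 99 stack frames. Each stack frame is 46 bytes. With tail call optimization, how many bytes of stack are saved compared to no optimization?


Without TCO: 99 * 46 = 4554 bytes
With TCO: reuse 1 frame = 46 bytes
Savings = 4554 - 46 = 4508

4508


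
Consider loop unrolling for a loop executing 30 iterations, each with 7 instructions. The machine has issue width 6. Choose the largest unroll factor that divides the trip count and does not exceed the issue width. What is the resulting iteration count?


Largest divisor of 30 <= 6 is 6
New iterations = 30 / 6 = 5

5


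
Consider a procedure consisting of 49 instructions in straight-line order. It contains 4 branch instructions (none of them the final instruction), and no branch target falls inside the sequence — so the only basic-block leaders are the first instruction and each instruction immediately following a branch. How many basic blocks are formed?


With no in-sequence branch targets, the leaders are the first instruction plus the instruction after each branch.
Number of basic blocks = branches + 1
= 4 + 1 = 5

5


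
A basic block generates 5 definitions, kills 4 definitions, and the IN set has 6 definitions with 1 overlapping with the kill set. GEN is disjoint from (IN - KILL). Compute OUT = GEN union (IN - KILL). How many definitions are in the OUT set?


IN - KILL: 6 - 1 = 5 surviving definitions
OUT = GEN + surviving = 5 + 5 = 10

10


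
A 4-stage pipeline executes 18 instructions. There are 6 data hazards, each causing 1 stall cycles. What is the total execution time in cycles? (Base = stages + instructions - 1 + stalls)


Base cycles = 4 + 18 - 1 = 21
Total stalls = 6 * 1 = 6
Total = 21 + 6 = 27

27


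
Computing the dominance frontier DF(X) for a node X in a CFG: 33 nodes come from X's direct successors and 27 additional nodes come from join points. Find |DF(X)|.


DF(X) = direct successor contributions + join point contributions
= 33 + 27 = 60

60


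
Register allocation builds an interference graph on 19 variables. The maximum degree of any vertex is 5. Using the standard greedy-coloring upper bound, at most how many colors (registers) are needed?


Greedy coloring never needs more than (max_degree + 1) colors: when coloring a vertex, at most max_degree neighbors are already colored.
Upper bound = 5 + 1 = 6

6


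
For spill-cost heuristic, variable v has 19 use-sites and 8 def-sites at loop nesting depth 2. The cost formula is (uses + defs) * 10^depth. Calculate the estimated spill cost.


uses + defs = 19 + 8 = 27
10^2 = 100
Spill cost = 27 * 100 = 2700

2700


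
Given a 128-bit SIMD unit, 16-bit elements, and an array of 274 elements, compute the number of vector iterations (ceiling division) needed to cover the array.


Width = 128 / 16 = 8 elements per vector op
Iterations = ceil(274 / 8) = 35

35


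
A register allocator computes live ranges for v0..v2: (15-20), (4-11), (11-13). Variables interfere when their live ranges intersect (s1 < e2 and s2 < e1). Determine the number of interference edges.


Check all pairs for overlapping intervals.
Two intervals (s1,e1) and (s2,e2) overlap if s1 < e2 and s2 < e1.
v0 (15-20) vs v1..v2: overlaps none -> 0
v1 (4-11) vs v2: overlaps none -> 0
Total overlapping pairs = 0 + 0 = 0

0


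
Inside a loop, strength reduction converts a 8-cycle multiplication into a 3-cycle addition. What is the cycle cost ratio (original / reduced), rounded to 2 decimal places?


Ratio = mult_cost / add_cost = 8 / 3 = 2.67

2.67


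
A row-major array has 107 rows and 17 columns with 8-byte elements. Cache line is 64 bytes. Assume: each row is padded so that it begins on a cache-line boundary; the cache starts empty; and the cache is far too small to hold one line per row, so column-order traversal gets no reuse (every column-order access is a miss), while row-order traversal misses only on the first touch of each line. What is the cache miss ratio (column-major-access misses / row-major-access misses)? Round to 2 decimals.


Each row occupies 17 * 8 = 136 bytes and starts on a line boundary, so it spans ceil(136 / 64) = 3 cache lines.
Row-major traversal misses (one per line touched): 107 * ceil(17 * 8 / 64) = 321
Column-major traversal misses (no reuse, every access misses): 107 * 17 = 1819
Ratio = 1819 / 321 = 5.67

5.67


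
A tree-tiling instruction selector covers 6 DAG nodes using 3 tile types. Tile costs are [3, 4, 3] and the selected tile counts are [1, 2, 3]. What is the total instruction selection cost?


Total cost = sum(count_i * cost_i)
= 1*3 + 2*4 + 3*3
= 20

20


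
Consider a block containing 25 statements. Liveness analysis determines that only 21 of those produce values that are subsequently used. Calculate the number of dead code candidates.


Dead code = total statements - live definitions
= 25 - 21 = 4

4


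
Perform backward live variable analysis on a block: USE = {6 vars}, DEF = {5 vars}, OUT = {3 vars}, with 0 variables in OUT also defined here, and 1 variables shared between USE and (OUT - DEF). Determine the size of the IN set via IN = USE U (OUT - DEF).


OUT - DEF: 3 - 0 = 3
|IN| = |USE| + |OUT - DEF| - |USE ∩ (OUT - DEF)| = 6 + 3 - 1 = 8

8


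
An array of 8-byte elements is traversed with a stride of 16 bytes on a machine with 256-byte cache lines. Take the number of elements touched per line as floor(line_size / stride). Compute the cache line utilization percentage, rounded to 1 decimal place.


Elements per cache line = floor(256 / 16) = 16
Bytes used = 16 * 8 = 128
Utilization = 128 / 256 * 100 = 50.0%

50.0


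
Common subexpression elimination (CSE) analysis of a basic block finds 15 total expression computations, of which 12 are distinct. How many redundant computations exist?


CSE count = total expressions - unique expressions
= 15 - 12 = 3

3


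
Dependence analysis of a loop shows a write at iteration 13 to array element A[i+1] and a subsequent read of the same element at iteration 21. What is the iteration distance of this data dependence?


Distance = read iteration - write iteration
= 21 - 13 = 8

8


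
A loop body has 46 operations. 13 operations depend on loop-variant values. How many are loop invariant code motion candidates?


Invariant candidates = total - loop-dependent
= 46 - 13 = 33

33


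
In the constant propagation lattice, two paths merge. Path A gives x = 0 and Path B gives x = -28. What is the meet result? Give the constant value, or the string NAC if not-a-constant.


Meet operation: if both paths give the same constant, result is that constant; if they differ, result is NAC (not-a-constant).
Path A: 0, Path B: -28 -> differ
Result: not-a-constant -> NAC

NAC


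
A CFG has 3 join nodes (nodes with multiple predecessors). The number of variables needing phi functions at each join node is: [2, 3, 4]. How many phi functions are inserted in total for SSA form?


Total phi functions = sum of phi functions at each join node
= 2 + 3 + 4 = 9

9


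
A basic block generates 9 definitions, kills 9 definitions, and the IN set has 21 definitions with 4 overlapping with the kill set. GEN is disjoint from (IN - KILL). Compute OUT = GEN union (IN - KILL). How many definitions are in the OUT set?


IN - KILL: 21 - 4 = 17 surviving definitions
OUT = GEN + surviving = 9 + 17 = 26

26


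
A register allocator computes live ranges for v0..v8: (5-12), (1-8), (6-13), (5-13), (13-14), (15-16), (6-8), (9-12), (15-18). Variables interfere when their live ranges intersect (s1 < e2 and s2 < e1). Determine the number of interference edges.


Check all pairs for overlapping intervals.
Two intervals (s1,e1) and (s2,e2) overlap if s1 < e2 and s2 < e1.
v0 (5-12) vs v1..v8: overlaps v1, v2, v3, v6, v7 -> 5
v1 (1-8) vs v2..v8: overlaps v2, v3, v6 -> 3
v2 (6-13) vs v3..v8: overlaps v3, v6, v7 -> 3
v3 (5-13) vs v4..v8: overlaps v6, v7 -> 2
v4 (13-14) vs v5..v8: overlaps none -> 0
v5 (15-16) vs v6..v8: overlaps v8 -> 1
v6 (6-8) vs v7..v8: overlaps none -> 0
v7 (9-12) vs v8: overlaps none -> 0
Total overlapping pairs = 5 + 3 + 3 + 2 + 0 + 1 + 0 + 0 = 14

14


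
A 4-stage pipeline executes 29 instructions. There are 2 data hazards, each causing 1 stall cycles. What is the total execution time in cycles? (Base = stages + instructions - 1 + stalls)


Base cycles = 4 + 29 - 1 = 32
Total stalls = 2 * 1 = 2
Total = 32 + 2 = 34

34


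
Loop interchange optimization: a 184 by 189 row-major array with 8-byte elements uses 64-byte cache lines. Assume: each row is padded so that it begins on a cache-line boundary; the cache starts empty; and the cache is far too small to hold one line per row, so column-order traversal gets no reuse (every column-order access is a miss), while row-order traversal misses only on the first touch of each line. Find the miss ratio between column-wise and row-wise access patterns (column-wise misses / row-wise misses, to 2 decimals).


Each row occupies 189 * 8 = 1512 bytes and starts on a line boundary, so it spans ceil(1512 / 64) = 24 cache lines.
Row-major traversal misses (one per line touched): 184 * ceil(189 * 8 / 64) = 4416
Column-major traversal misses (no reuse, every access misses): 184 * 189 = 34776
Ratio = 34776 / 4416 = 7.88

7.88


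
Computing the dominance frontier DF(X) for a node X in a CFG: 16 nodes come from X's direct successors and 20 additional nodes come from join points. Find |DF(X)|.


DF(X) = direct successor contributions + join point contributions
= 16 + 20 = 36

36


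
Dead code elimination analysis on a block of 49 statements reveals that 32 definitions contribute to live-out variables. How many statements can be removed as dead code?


Dead code = total statements - live definitions
= 49 - 32 = 17

17


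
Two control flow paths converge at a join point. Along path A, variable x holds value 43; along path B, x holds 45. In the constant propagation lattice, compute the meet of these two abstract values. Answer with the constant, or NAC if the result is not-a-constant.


Meet operation: if both paths give the same constant, result is that constant; if they differ, result is NAC (not-a-constant).
Path A: 43, Path B: 45 -> differ
Result: not-a-constant -> NAC

NAC


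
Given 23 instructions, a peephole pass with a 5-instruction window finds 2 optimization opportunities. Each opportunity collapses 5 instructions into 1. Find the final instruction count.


Each match removes 4 instructions.
Total removed = 2 * 4 = 8
Remaining = 23 - 8 = 15

15


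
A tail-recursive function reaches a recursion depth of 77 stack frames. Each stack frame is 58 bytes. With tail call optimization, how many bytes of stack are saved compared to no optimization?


Without TCO: 77 * 58 = 4466 bytes
With TCO: reuse 1 frame = 58 bytes
Savings = 4466 - 58 = 4408

4408


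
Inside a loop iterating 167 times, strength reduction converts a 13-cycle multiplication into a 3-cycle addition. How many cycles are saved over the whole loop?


Per-iteration saving = 13 - 3 = 10
Total saved = 167 * 10 = 1670

1670


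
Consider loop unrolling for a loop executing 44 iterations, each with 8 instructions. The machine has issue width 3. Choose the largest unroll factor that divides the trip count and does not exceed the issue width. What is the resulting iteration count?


Largest divisor of 44 <= 3 is 2
New iterations = 44 / 2 = 22

22


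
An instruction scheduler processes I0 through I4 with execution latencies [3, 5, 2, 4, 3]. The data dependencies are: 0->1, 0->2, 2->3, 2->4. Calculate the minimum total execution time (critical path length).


Compute longest path through dependency graph: dist(Ik) = max over predecessors of dist + latency(Ik).
dist(I0) = latency 3 = 3
dist(I1) = dist(I0) + 5 = 3 + 5 = 8
dist(I2) = dist(I0) + 2 = 3 + 2 = 5
dist(I3) = dist(I2) + 4 = 5 + 4 = 9
dist(I4) = dist(I2) + 3 = 5 + 3 = 8
Critical path = max dist = 9

9


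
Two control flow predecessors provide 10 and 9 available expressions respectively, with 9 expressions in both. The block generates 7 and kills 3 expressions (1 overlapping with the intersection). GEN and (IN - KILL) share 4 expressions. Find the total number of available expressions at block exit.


IN = intersection of predecessors = 9
IN - KILL = 9 - 1 = 8
|OUT| = |GEN| + |IN - KILL| - |GEN ∩ (IN - KILL)| = 7 + 8 - 4 = 11

11


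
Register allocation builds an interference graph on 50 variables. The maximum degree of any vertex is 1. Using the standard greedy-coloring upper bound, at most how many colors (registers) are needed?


Greedy coloring never needs more than (max_degree + 1) colors: when coloring a vertex, at most max_degree neighbors are already colored.
Upper bound = 1 + 1 = 2

2


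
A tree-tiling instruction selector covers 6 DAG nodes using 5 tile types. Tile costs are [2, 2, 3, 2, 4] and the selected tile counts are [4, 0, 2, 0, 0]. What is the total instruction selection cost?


Total cost = sum(count_i * cost_i)
= 4*2 + 0*2 + 2*3 + 0*2 + 0*4
= 14

14


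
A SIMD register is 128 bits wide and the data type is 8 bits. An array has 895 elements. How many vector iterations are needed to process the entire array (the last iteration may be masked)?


Width = 128 / 8 = 16 elements per vector op
Iterations = ceil(895 / 16) = 56

56


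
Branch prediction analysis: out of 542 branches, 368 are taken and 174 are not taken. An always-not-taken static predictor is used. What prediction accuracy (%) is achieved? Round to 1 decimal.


Predictor: always-not-taken
Correct predictions = 174
Accuracy = 174 / 542 * 100 = 32.1%

32.1


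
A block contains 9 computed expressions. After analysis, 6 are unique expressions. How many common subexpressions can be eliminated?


CSE count = total expressions - unique expressions
= 9 - 6 = 3

3


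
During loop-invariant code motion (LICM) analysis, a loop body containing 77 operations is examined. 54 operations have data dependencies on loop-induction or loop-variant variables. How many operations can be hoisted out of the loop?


Invariant candidates = total - loop-dependent
= 77 - 54 = 23

23


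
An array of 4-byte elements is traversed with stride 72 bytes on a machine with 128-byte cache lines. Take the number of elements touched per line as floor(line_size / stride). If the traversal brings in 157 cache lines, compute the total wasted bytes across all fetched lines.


Elements per line = floor(128 / 72) = 1
Bytes used per line = 1 * 4 = 4
Wasted per line = 128 - 4 = 124
Total wasted = 124 * 157 = 19468

19468


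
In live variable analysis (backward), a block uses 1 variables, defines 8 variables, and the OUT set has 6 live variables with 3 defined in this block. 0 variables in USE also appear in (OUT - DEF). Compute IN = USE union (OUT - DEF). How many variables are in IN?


OUT - DEF: 6 - 3 = 3
|IN| = |USE| + |OUT - DEF| - |USE ∩ (OUT - DEF)| = 1 + 3 - 0 = 4

4


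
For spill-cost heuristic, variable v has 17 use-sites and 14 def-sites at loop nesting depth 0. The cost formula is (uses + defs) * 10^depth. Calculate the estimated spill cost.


uses + defs = 17 + 14 = 31
10^0 = 1
Spill cost = 31 * 1 = 31

31


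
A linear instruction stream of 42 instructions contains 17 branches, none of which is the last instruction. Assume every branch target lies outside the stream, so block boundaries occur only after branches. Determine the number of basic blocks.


With no in-sequence branch targets, the leaders are the first instruction plus the instruction after each branch.
Number of basic blocks = branches + 1
= 17 + 1 = 18

18


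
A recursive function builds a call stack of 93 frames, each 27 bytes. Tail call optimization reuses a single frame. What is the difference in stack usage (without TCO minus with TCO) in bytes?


Without TCO: 93 * 27 = 2511 bytes
With TCO: reuse 1 frame = 27 bytes
Savings = 2511 - 27 = 2484

2484


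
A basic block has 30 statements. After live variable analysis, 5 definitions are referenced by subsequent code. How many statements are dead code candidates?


Dead code = total statements - live definitions
= 30 - 5 = 25

25


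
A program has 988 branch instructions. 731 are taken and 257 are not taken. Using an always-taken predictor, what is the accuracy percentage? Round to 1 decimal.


Predictor: always-taken
Correct predictions = 731
Accuracy = 731 / 988 * 100 = 74.0%

74.0


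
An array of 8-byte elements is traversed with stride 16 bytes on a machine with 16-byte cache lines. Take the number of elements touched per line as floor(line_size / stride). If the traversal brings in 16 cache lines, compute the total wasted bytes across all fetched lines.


Elements per line = floor(16 / 16) = 1
Bytes used per line = 1 * 8 = 8
Wasted per line = 16 - 8 = 8
Total wasted = 8 * 16 = 128

128


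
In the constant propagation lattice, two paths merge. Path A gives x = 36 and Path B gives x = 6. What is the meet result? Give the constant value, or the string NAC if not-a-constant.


Meet operation: if both paths give the same constant, result is that constant; if they differ, result is NAC (not-a-constant).
Path A: 36, Path B: 6 -> differ
Result: not-a-constant -> NAC

NAC


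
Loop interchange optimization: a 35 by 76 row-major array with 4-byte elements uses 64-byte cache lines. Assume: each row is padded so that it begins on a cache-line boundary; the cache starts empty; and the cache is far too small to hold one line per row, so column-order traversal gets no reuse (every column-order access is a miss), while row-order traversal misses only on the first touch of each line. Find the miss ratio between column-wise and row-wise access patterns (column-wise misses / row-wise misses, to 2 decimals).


Each row occupies 76 * 4 = 304 bytes and starts on a line boundary, so it spans ceil(304 / 64) = 5 cache lines.
Row-major traversal misses (one per line touched): 35 * ceil(76 * 4 / 64) = 175
Column-major traversal misses (no reuse, every access misses): 35 * 76 = 2660
Ratio = 2660 / 175 = 15.2

15.2


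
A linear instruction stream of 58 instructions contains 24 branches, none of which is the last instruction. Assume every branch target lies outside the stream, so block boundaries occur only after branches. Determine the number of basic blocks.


With no in-sequence branch targets, the leaders are the first instruction plus the instruction after each branch.
Number of basic blocks = branches + 1
= 24 + 1 = 25

25


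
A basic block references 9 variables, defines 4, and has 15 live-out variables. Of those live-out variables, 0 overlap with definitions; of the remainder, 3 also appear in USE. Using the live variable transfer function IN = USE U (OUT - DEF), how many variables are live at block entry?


OUT - DEF: 15 - 0 = 15
|IN| = |USE| + |OUT - DEF| - |USE ∩ (OUT - DEF)| = 9 + 15 - 3 = 21

21


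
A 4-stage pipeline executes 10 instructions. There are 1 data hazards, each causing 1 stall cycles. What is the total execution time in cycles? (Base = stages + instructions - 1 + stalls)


Base cycles = 4 + 10 - 1 = 13
Total stalls = 1 * 1 = 1
Total = 13 + 1 = 14

14


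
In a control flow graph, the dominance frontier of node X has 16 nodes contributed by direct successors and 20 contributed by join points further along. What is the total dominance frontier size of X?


DF(X) = direct successor contributions + join point contributions
= 16 + 20 = 36

36


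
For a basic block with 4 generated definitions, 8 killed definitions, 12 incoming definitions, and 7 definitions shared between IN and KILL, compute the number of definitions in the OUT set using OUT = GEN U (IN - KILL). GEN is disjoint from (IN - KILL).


IN - KILL: 12 - 7 = 5 surviving definitions
OUT = GEN + surviving = 4 + 5 = 9

9


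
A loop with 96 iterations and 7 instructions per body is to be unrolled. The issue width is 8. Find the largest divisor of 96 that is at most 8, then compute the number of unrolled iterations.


Largest divisor of 96 <= 8 is 8
New iterations = 96 / 8 = 12

12


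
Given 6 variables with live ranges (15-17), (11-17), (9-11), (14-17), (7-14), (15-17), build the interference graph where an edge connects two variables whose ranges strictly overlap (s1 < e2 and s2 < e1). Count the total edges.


Check all pairs for overlapping intervals.
Two intervals (s1,e1) and (s2,e2) overlap if s1 < e2 and s2 < e1.
v0 (15-17) vs v1..v5: overlaps v1, v3, v5 -> 3
v1 (11-17) vs v2..v5: overlaps v3, v4, v5 -> 3
v2 (9-11) vs v3..v5: overlaps v4 -> 1
v3 (14-17) vs v4..v5: overlaps v5 -> 1
v4 (7-14) vs v5: overlaps none -> 0
Total overlapping pairs = 3 + 3 + 1 + 1 + 0 = 8

8


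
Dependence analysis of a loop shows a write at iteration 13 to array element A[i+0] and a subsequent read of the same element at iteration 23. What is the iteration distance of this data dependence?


Distance = read iteration - write iteration
= 23 - 13 = 10

10


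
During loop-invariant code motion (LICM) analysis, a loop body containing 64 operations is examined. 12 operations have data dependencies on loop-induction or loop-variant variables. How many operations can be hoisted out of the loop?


Invariant candidates = total - loop-dependent
= 64 - 12 = 52

52


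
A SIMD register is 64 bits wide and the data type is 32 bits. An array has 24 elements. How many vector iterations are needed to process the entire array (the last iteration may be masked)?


Width = 64 / 32 = 2 elements per vector op
Iterations = ceil(24 / 2) = 12

12


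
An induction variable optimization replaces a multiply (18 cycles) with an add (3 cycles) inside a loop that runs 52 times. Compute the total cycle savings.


Per-iteration saving = 18 - 3 = 15
Total saved = 52 * 15 = 780

780
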